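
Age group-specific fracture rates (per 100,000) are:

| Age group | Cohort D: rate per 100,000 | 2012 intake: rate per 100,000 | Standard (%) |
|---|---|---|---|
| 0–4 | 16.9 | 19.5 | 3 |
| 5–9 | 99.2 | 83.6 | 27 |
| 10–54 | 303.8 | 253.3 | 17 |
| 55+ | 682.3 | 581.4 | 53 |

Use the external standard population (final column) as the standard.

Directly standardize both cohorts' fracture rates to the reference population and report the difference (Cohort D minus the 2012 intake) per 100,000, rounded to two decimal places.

Standard weights: 0.03, 0.27, 0.17, 0.53.
Cohort D: 0.0300×16.9 + 0.2700×99.2 + 0.1700×303.8 + 0.5300×682.3 = 440.5560 per 100,000.
The 2012 intake: 0.0300×19.5 + 0.2700×83.6 + 0.1700×253.3 + 0.5300×581.4 = 374.3600 per 100,000.
Difference = 440.5560 − 374.3600 = 66.1960.

66.20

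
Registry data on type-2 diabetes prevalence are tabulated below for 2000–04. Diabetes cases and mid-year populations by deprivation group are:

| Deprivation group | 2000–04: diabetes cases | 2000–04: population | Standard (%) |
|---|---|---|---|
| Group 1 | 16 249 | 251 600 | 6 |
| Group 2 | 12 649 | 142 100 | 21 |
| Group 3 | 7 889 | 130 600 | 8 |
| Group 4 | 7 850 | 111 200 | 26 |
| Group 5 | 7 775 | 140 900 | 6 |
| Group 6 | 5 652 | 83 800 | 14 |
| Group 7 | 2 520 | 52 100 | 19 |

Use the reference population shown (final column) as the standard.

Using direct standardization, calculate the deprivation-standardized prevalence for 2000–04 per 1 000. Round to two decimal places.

67.70

Deprivation-specific rates per 1 000 for 2000–04: 64.583, 89.015, 60.406, 70.594, 55.181, 67.446, 48.369.
Standard weights: 0.06, 0.21, 0.08, 0.26, 0.06, 0.14, 0.19.
Standardized rate: 0.0600×64.583 + 0.2100×89.015 + 0.0800×60.406 + 0.2600×70.594 + 0.0600×55.181 + 0.1400×67.446 + 0.1900×48.369 = 67.6982 per 1 000.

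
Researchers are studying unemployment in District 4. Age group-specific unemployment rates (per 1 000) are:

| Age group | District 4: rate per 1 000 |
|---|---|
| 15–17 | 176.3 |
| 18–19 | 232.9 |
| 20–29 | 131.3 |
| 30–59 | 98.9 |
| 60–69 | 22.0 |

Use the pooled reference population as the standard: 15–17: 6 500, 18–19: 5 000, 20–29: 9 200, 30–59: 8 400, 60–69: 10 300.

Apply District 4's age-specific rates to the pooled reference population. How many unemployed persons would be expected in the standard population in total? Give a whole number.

Expected unemployed persons = Σ (standard pop × age-specific rate ÷ 1 000)
= 6 500×176.3/1 000 + 5 000×232.9/1 000 + 9 200×131.3/1 000 + 8 400×98.9/1 000 + 10 300×22.0/1 000
= 1145.95 + 1164.50 + 1207.96 + 830.76 + 226.60 = 4575.77.

4576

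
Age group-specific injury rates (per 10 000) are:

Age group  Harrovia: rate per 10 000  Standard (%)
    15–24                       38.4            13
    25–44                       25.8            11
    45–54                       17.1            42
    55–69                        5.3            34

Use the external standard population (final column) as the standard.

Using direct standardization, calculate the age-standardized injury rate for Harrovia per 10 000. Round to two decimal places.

Standard weights: 0.13, 0.11, 0.42, 0.34.
Standardized rate: 0.1300×38.4 + 0.1100×25.8 + 0.4200×17.1 + 0.3400×5.3 = 16.8140 per 10 000.

16.81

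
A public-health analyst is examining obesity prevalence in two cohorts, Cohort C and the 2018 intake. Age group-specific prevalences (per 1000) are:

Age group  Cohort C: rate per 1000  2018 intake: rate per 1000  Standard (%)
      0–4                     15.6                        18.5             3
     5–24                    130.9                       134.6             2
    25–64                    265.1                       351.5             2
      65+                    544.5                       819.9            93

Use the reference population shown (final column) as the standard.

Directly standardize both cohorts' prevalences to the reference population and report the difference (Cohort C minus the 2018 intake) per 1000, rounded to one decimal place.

Standard weights: 0.03, 0.02, 0.02, 0.93.
Cohort C: 0.0300×15.6 + 0.0200×130.9 + 0.0200×265.1 + 0.9300×544.5 = 514.7730 per 1000.
The 2018 intake: 0.0300×18.5 + 0.0200×134.6 + 0.0200×351.5 + 0.9300×819.9 = 772.7840 per 1000.
Difference = 514.7730 − 772.7840 = -258.0110.

-258.0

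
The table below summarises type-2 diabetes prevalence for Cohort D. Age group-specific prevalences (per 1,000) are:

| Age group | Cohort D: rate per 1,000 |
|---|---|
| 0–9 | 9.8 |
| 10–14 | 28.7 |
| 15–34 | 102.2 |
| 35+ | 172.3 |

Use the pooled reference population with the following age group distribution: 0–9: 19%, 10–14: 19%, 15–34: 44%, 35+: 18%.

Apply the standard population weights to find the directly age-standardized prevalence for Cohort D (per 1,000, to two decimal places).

Standard weights: 0.19, 0.19, 0.44, 0.18.
Standardized rate: 0.1900×9.8 + 0.1900×28.7 + 0.4400×102.2 + 0.1800×172.3 = 83.2970 per 1,000.

83.30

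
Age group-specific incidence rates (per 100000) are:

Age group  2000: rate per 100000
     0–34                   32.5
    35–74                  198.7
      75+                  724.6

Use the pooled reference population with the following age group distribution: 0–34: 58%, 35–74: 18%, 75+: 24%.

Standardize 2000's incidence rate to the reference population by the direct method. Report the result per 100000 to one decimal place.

228.5

Standard weights: 0.58, 0.18, 0.24.
Standardized rate: 0.5800×32.5 + 0.1800×198.7 + 0.2400×724.6 = 228.5200 per 100000.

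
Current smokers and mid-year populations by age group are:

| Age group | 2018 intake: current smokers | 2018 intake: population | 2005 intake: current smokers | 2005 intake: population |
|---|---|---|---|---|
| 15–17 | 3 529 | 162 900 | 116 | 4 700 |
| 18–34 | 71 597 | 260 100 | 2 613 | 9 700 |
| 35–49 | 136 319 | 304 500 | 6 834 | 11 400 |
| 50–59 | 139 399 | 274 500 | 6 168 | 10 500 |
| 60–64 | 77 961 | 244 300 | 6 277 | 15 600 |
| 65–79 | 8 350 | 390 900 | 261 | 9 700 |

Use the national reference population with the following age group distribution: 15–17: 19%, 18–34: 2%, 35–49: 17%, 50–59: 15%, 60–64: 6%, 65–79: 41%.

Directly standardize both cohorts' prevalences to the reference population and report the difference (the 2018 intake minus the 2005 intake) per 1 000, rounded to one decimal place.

Age-specific rates per 1 000 for the 2018 intake: 21.664, 275.267, 447.681, 507.829, 319.120, 21.361.
For the 2005 intake: 24.681, 269.381, 599.474, 587.429, 402.372, 26.907.
Standard weights: 0.19, 0.02, 0.17, 0.15, 0.06, 0.41.
The 2018 intake: 0.1900×21.664 + 0.0200×275.267 + 0.1700×447.681 + 0.1500×507.829 + 0.0600×319.120 + 0.4100×21.361 = 189.8068 per 1 000.
The 2005 intake: 0.1900×24.681 + 0.0200×269.381 + 0.1700×599.474 + 0.1500×587.429 + 0.0600×402.372 + 0.4100×26.907 = 235.2761 per 1 000.
Difference = 189.8068 − 235.2761 = -45.4693.

-45.5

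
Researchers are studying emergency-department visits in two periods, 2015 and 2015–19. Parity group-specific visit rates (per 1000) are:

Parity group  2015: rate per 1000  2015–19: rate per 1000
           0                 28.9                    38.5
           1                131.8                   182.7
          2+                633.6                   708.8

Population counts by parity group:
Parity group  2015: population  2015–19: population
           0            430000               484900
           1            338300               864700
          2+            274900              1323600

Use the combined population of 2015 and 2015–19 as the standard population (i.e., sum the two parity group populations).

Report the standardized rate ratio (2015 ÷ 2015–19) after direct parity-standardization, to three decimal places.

0.863

Combined standard total = 3716400; weights = 0.2462, 0.3237, 0.4301.
2015: 0.2462×28.9 + 0.3237×131.8 + 0.4301×633.6 = 322.3027 per 1000.
2015–19: 0.2462×38.5 + 0.3237×182.7 + 0.4301×708.8 = 373.4874 per 1000.
Ratio = 322.3027 ÷ 373.4874 = 0.86295.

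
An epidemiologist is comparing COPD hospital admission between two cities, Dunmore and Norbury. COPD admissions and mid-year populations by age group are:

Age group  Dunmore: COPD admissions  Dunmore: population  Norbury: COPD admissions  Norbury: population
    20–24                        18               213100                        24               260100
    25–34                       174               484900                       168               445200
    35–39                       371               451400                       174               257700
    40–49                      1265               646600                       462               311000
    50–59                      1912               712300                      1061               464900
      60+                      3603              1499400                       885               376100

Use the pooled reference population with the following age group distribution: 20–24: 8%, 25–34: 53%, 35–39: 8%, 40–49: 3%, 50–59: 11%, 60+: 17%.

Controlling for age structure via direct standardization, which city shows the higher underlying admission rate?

Age-specific rates per 10000 for Dunmore: 0.84, 3.59, 8.22, 19.56, 26.84, 24.03.
For Norbury: 0.92, 3.77, 6.75, 14.86, 22.82, 23.53.
Standard weights: 0.08, 0.53, 0.08, 0.03, 0.11, 0.17.
Dunmore: 0.0800×0.84 + 0.5300×3.59 + 0.0800×8.22 + 0.0300×19.56 + 0.1100×26.84 + 0.1700×24.03 = 10.2516 per 10000.
Norbury: 0.0800×0.92 + 0.5300×3.77 + 0.0800×6.75 + 0.0300×14.86 + 0.1100×22.82 + 0.1700×23.53 = 9.5703 per 10000.

Dunmore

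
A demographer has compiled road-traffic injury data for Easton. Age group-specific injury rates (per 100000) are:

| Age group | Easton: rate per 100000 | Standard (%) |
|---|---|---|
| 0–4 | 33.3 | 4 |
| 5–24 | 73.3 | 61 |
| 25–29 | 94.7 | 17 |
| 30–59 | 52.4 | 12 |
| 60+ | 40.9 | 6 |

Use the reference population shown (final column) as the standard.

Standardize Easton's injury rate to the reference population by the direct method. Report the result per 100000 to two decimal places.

70.89

Standard weights: 0.04, 0.61, 0.17, 0.12, 0.06.
Standardized rate: 0.0400×33.3 + 0.6100×73.3 + 0.1700×94.7 + 0.1200×52.4 + 0.0600×40.9 = 70.8860 per 100000.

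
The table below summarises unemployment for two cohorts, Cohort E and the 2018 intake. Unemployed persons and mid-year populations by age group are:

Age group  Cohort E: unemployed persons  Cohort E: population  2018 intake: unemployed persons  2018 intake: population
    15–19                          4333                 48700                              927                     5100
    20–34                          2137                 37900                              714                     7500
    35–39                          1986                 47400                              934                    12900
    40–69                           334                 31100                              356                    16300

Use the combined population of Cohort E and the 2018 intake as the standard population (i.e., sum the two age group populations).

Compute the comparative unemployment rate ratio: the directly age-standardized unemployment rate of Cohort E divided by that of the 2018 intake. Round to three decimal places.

Age-specific rates per 1000 for Cohort E: 88.973, 56.385, 41.899, 10.740.
For the 2018 intake: 181.765, 95.200, 72.403, 21.840.
Combined standard total = 206900; weights = 0.2600, 0.2194, 0.2914, 0.2291.
Cohort E: 0.2600×88.973 + 0.2194×56.385 + 0.2914×41.899 + 0.2291×10.740 = 50.1798 per 1000.
The 2018 intake: 0.2600×181.765 + 0.2194×95.200 + 0.2914×72.403 + 0.2291×21.840 = 94.2589 per 1000.
Ratio = 50.1798 ÷ 94.2589 = 0.53236.

0.532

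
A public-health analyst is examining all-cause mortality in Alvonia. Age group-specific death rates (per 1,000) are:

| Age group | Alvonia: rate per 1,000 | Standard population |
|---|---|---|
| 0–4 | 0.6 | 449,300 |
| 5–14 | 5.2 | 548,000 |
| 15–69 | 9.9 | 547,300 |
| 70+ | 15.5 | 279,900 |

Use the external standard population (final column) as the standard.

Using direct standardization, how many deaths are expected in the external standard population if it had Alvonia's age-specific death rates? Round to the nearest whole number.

Expected deaths = Σ (standard pop × age-specific rate ÷ 1,000)
= 449,300×0.6/1,000 + 548,000×5.2/1,000 + 547,300×9.9/1,000 + 279,900×15.5/1,000
= 269.58 + 2849.60 + 5418.27 + 4338.45 = 12875.90.

12876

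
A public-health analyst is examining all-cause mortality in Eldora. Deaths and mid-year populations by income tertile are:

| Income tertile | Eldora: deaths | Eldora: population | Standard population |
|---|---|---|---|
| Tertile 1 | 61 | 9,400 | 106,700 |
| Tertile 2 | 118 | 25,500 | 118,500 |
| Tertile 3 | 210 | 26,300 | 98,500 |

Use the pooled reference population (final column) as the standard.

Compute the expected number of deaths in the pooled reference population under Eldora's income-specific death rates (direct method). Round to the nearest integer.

2027

Income-specific rates per 100,000 for Eldora: 648.94, 462.75, 798.48.
Expected deaths = Σ (standard pop × income-specific rate ÷ 100,000)
= 106,700×648.94/100,000 + 118,500×462.75/100,000 + 98,500×798.48/100,000
= 692.41 + 548.35 + 786.50 = 2027.27.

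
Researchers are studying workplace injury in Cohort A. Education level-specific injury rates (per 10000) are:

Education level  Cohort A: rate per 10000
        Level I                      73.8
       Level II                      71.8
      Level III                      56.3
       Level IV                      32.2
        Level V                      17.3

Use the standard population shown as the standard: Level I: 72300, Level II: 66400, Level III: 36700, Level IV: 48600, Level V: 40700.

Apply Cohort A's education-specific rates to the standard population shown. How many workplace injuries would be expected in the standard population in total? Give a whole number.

Expected workplace injuries = Σ (standard pop × education-specific rate ÷ 10000)
= 72300×73.8/10000 + 66400×71.8/10000 + 36700×56.3/10000 + 48600×32.2/10000 + 40700×17.3/10000
= 533.57 + 476.75 + 206.62 + 156.49 + 70.41 = 1443.85.

1444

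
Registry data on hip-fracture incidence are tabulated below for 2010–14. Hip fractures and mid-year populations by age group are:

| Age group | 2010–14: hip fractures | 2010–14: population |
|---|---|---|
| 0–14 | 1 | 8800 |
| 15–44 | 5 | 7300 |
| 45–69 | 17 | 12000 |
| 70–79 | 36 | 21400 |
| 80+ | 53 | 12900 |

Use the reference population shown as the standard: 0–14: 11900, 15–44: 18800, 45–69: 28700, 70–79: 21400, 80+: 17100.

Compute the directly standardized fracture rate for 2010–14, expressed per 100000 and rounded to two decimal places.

164.60

Age-specific rates per 100000 for 2010–14: 11.36, 68.49, 141.67, 168.22, 410.85.
Standard total = 97900; weights = 0.1216, 0.1920, 0.2932, 0.2186, 0.1747.
Standardized rate: 0.1216×11.36 + 0.1920×68.49 + 0.2932×141.67 + 0.2186×168.22 + 0.1747×410.85 = 164.5997 per 100000.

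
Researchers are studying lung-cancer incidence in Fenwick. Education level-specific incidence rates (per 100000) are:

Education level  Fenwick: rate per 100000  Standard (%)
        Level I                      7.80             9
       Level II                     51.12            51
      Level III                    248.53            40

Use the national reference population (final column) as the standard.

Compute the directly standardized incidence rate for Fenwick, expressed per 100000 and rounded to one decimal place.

126.2

Standard weights: 0.09, 0.51, 0.40.
Standardized rate: 0.0900×7.80 + 0.5100×51.12 + 0.4000×248.53 = 126.1852 per 100000.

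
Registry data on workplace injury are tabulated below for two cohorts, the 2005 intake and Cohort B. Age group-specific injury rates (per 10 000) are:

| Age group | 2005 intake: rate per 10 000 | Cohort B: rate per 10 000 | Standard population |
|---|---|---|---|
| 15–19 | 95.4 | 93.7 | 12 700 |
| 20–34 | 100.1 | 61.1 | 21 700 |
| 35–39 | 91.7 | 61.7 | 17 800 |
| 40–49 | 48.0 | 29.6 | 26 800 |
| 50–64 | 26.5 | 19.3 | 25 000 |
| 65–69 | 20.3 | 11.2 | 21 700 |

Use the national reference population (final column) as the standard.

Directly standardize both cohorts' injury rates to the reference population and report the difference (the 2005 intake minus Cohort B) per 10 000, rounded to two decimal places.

18.08

Standard total = 125 700; weights = 0.1010, 0.1726, 0.1416, 0.2132, 0.1989, 0.1726.
The 2005 intake: 0.1010×95.4 + 0.1726×100.1 + 0.1416×91.7 + 0.2132×48.0 + 0.1989×26.5 + 0.1726×20.3 = 58.9134 per 10 000.
Cohort B: 0.1010×93.7 + 0.1726×61.1 + 0.1416×61.7 + 0.2132×29.6 + 0.1989×19.3 + 0.1726×11.2 = 40.8348 per 10 000.
Difference = 58.9134 − 40.8348 = 18.0786.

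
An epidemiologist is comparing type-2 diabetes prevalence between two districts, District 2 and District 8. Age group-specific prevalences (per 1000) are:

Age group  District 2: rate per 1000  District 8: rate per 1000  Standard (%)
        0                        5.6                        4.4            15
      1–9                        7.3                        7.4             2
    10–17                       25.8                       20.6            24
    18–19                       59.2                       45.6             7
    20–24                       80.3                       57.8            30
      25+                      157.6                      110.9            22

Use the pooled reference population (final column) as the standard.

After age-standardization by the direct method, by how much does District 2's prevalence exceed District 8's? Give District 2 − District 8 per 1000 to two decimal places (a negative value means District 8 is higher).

19.40

Standard weights: 0.15, 0.02, 0.24, 0.07, 0.30, 0.22.
District 2: 0.1500×5.6 + 0.0200×7.3 + 0.2400×25.8 + 0.0700×59.2 + 0.3000×80.3 + 0.2200×157.6 = 70.0840 per 1000.
District 8: 0.1500×4.4 + 0.0200×7.4 + 0.2400×20.6 + 0.0700×45.6 + 0.3000×57.8 + 0.2200×110.9 = 50.6820 per 1000.
Difference = 70.0840 − 50.6820 = 19.4020.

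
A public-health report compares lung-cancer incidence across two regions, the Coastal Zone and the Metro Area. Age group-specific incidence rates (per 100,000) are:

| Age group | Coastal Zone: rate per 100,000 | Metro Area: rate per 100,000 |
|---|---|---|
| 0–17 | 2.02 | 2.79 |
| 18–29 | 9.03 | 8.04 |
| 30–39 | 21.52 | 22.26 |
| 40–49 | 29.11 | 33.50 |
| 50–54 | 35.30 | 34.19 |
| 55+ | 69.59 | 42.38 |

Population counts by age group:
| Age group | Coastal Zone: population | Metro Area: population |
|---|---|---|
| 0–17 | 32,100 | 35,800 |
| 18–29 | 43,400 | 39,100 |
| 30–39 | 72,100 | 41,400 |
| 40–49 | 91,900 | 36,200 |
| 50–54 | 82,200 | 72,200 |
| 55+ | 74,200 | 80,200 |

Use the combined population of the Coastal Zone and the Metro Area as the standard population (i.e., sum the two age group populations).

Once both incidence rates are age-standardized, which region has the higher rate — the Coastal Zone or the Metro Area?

Coastal Zone

Combined standard total = 700,800; weights = 0.0969, 0.1177, 0.1620, 0.1828, 0.2203, 0.2203.
The Coastal Zone: 0.0969×2.02 + 0.1177×9.03 + 0.1620×21.52 + 0.1828×29.11 + 0.2203×35.30 + 0.2203×69.59 = 33.1745 per 100,000.
The Metro Area: 0.0969×2.79 + 0.1177×8.04 + 0.1620×22.26 + 0.1828×33.50 + 0.2203×34.19 + 0.2203×42.38 = 27.8154 per 100,000.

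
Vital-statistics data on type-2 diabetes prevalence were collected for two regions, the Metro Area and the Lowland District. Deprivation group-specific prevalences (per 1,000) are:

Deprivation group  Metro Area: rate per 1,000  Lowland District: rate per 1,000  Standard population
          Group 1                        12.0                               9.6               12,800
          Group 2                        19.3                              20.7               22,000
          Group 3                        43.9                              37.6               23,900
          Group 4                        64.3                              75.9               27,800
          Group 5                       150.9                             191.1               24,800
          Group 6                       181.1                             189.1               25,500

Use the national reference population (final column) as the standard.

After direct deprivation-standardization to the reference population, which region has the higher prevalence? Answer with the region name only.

Lowland District

Standard total = 136,800; weights = 0.0936, 0.1608, 0.1747, 0.2032, 0.1813, 0.1864.
The Metro Area: 0.0936×12.0 + 0.1608×19.3 + 0.1747×43.9 + 0.2032×64.3 + 0.1813×150.9 + 0.1864×181.1 = 86.0769 per 1,000.
The Lowland District: 0.0936×9.6 + 0.1608×20.7 + 0.1747×37.6 + 0.2032×75.9 + 0.1813×191.1 + 0.1864×189.1 = 96.1131 per 1,000.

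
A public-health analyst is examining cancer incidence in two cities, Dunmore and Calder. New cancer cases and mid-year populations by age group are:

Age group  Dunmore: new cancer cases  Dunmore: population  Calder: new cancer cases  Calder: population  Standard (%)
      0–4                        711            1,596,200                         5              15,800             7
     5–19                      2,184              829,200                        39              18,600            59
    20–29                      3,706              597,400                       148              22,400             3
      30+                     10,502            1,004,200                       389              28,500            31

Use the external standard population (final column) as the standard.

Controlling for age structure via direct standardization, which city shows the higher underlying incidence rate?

Calder

Age-specific rates per 100,000 for Dunmore: 44.54, 263.39, 620.35, 1045.81.
For Calder: 31.65, 209.68, 660.71, 1364.91.
Standard weights: 0.07, 0.59, 0.03, 0.31.
Dunmore: 0.0700×44.54 + 0.5900×263.39 + 0.0300×620.35 + 0.3100×1045.81 = 501.3270 per 100,000.
Calder: 0.0700×31.65 + 0.5900×209.68 + 0.0300×660.71 + 0.3100×1364.91 = 568.8691 per 100,000.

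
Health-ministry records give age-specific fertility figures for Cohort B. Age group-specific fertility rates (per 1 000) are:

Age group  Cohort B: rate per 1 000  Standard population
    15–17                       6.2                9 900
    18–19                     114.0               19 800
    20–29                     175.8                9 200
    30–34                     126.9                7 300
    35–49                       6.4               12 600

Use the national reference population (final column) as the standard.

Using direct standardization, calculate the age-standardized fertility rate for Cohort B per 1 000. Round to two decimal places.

Standard total = 58 800; weights = 0.1684, 0.3367, 0.1565, 0.1241, 0.2143.
Standardized rate: 0.1684×6.2 + 0.3367×114.0 + 0.1565×175.8 + 0.1241×126.9 + 0.2143×6.4 = 84.0638 per 1 000.

84.06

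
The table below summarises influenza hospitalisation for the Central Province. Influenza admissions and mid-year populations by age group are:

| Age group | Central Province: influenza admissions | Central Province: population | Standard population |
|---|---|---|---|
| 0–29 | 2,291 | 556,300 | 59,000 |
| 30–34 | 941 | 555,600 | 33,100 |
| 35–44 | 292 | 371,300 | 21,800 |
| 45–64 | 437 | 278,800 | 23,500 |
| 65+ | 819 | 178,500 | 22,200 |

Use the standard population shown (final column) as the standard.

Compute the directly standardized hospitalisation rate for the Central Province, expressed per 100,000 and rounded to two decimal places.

285.01

Age-specific rates per 100,000 for the Central Province: 411.83, 169.37, 78.64, 156.74, 458.82.
Standard total = 159,600; weights = 0.3697, 0.2074, 0.1366, 0.1472, 0.1391.
Standardized rate: 0.3697×411.83 + 0.2074×169.37 + 0.1366×78.64 + 0.1472×156.74 + 0.1391×458.82 = 285.0103 per 100,000.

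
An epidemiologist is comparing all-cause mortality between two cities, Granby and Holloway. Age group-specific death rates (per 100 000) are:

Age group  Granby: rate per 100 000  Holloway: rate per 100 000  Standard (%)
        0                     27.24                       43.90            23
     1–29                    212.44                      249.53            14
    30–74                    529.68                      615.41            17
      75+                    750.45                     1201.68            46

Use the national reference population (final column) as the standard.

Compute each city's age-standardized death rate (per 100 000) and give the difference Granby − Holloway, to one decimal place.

-231.2

Standard weights: 0.23, 0.14, 0.17, 0.46.
Granby: 0.2300×27.24 + 0.1400×212.44 + 0.1700×529.68 + 0.4600×750.45 = 471.2594 per 100 000.
Holloway: 0.2300×43.90 + 0.1400×249.53 + 0.1700×615.41 + 0.4600×1201.68 = 702.4237 per 100 000.
Difference = 471.2594 − 702.4237 = -231.1643.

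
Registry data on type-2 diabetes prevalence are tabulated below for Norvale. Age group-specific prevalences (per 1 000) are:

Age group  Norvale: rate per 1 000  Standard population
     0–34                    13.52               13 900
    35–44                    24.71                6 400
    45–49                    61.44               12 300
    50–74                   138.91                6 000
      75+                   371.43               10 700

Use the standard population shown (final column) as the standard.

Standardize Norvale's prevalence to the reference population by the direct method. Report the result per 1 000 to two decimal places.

119.87

Standard total = 49 300; weights = 0.2819, 0.1298, 0.2495, 0.1217, 0.2170.
Standardized rate: 0.2819×13.52 + 0.1298×24.71 + 0.2495×61.44 + 0.1217×138.91 + 0.2170×371.43 = 119.8691 per 1 000.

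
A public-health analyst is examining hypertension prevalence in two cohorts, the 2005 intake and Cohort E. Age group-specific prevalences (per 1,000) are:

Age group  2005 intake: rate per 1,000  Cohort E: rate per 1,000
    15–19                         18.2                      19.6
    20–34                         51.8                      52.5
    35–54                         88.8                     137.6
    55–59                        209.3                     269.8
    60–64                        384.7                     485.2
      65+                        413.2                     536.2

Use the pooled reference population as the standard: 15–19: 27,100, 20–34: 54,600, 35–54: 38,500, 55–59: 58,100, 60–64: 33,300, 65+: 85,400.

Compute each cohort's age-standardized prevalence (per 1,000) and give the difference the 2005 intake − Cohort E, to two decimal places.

Standard total = 297,000; weights = 0.0912, 0.1838, 0.1296, 0.1956, 0.1121, 0.2875.
The 2005 intake: 0.0912×18.2 + 0.1838×51.8 + 0.1296×88.8 + 0.1956×209.3 + 0.1121×384.7 + 0.2875×413.2 = 225.5839 per 1,000.
Cohort E: 0.0912×19.6 + 0.1838×52.5 + 0.1296×137.6 + 0.1956×269.8 + 0.1121×485.2 + 0.2875×536.2 = 290.6373 per 1,000.
Difference = 225.5839 − 290.6373 = -65.0534.

-65.05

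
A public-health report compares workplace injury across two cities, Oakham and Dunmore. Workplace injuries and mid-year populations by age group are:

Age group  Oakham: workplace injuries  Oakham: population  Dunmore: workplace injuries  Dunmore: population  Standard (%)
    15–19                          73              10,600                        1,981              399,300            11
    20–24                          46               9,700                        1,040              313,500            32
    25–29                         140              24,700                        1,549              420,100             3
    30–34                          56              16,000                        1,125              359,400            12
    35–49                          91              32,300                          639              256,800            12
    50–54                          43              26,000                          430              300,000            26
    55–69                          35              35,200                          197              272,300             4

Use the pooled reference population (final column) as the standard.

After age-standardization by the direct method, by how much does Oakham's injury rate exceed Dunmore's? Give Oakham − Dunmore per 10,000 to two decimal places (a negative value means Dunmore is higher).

Age-specific rates per 10,000 for Oakham: 68.87, 47.42, 56.68, 35.00, 28.17, 16.54, 9.94.
For Dunmore: 49.61, 33.17, 36.87, 31.30, 24.88, 14.33, 7.23.
Standard weights: 0.11, 0.32, 0.03, 0.12, 0.12, 0.26, 0.04.
Oakham: 0.1100×68.87 + 0.3200×47.42 + 0.0300×56.68 + 0.1200×35.00 + 0.1200×28.17 + 0.2600×16.54 + 0.0400×9.94 = 36.7297 per 10,000.
Dunmore: 0.1100×49.61 + 0.3200×33.17 + 0.0300×36.87 + 0.1200×31.30 + 0.1200×24.88 + 0.2600×14.33 + 0.0400×7.23 = 27.9374 per 10,000.
Difference = 36.7297 − 27.9374 = 8.7923.

8.79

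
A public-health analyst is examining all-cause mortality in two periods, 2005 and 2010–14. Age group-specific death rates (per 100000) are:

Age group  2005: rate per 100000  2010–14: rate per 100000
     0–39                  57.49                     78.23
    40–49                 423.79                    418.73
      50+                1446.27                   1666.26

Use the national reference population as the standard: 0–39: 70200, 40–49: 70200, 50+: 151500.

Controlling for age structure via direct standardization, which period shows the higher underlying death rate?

Standard total = 291900; weights = 0.2405, 0.2405, 0.5190.
2005: 0.2405×57.49 + 0.2405×423.79 + 0.5190×1446.27 = 866.3781 per 100000.
2010–14: 0.2405×78.23 + 0.2405×418.73 + 0.5190×1666.26 = 984.3268 per 100000.

2010–14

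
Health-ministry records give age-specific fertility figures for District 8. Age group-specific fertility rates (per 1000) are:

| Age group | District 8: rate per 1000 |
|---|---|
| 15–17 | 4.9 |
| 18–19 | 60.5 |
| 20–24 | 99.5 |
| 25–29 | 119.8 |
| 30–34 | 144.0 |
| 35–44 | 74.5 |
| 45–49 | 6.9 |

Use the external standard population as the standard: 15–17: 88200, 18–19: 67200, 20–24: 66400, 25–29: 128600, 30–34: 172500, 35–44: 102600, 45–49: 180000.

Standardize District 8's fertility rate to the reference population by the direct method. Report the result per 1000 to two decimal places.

74.78

Standard total = 805500; weights = 0.1095, 0.0834, 0.0824, 0.1597, 0.2142, 0.1274, 0.2235.
Standardized rate: 0.1095×4.9 + 0.0834×60.5 + 0.0824×99.5 + 0.1597×119.8 + 0.2142×144.0 + 0.1274×74.5 + 0.2235×6.9 = 74.7816 per 1000.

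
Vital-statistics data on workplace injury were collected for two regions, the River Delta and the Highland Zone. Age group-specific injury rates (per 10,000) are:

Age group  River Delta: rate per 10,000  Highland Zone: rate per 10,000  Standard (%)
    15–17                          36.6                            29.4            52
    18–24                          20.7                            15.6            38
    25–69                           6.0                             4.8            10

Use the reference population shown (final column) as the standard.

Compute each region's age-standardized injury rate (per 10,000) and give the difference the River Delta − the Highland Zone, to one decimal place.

Standard weights: 0.52, 0.38, 0.10.
The River Delta: 0.5200×36.6 + 0.3800×20.7 + 0.1000×6.0 = 27.4980 per 10,000.
The Highland Zone: 0.5200×29.4 + 0.3800×15.6 + 0.1000×4.8 = 21.6960 per 10,000.
Difference = 27.4980 − 21.6960 = 5.8020.

5.8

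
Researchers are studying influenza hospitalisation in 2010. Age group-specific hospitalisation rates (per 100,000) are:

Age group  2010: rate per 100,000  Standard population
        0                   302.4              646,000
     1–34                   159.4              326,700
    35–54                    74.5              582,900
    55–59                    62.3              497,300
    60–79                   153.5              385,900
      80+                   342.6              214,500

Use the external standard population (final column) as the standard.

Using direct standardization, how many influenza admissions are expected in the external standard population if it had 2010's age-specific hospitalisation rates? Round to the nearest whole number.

4546

Expected influenza admissions = Σ (standard pop × age-specific rate ÷ 100,000)
= 646,000×302.4/100,000 + 326,700×159.4/100,000 + 582,900×74.5/100,000 + 497,300×62.3/100,000 + 385,900×153.5/100,000 + 214,500×342.6/100,000
= 1953.50 + 520.76 + 434.26 + 309.82 + 592.36 + 734.88 = 4545.58.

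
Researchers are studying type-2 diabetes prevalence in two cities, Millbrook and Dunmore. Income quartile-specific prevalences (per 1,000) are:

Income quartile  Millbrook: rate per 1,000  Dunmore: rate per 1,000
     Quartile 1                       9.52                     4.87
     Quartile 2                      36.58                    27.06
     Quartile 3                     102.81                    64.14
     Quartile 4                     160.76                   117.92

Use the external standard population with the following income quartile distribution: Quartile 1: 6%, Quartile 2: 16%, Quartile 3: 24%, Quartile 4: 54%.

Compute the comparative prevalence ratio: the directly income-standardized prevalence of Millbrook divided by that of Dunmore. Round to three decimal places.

Standard weights: 0.06, 0.16, 0.24, 0.54.
Millbrook: 0.0600×9.52 + 0.1600×36.58 + 0.2400×102.81 + 0.5400×160.76 = 117.9088 per 1,000.
Dunmore: 0.0600×4.87 + 0.1600×27.06 + 0.2400×64.14 + 0.5400×117.92 = 83.6922 per 1,000.
Ratio = 117.9088 ÷ 83.6922 = 1.40884.

1.409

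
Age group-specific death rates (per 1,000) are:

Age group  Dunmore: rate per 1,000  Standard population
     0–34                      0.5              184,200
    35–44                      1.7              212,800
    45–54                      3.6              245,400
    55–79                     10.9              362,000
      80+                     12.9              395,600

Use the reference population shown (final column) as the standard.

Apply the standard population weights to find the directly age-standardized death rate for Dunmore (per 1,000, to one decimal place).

Standard total = 1,400,000; weights = 0.1316, 0.1520, 0.1753, 0.2586, 0.2826.
Standardized rate: 0.1316×0.5 + 0.1520×1.7 + 0.1753×3.6 + 0.2586×10.9 + 0.2826×12.9 = 7.4188 per 1,000.

7.4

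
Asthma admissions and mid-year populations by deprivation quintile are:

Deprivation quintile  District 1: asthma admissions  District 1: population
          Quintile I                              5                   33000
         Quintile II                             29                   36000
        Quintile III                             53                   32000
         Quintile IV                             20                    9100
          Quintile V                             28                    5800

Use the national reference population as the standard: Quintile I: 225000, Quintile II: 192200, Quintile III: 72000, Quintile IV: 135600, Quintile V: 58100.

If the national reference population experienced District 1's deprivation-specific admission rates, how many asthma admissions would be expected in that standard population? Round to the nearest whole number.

887

Deprivation-specific rates per 10000 for District 1: 1.52, 8.06, 16.56, 21.98, 48.28.
Expected asthma admissions = Σ (standard pop × deprivation-specific rate ÷ 10000)
= 225000×1.52/10000 + 192200×8.06/10000 + 72000×16.56/10000 + 135600×21.98/10000 + 58100×48.28/10000
= 34.09 + 154.83 + 119.25 + 298.02 + 280.48 = 886.67.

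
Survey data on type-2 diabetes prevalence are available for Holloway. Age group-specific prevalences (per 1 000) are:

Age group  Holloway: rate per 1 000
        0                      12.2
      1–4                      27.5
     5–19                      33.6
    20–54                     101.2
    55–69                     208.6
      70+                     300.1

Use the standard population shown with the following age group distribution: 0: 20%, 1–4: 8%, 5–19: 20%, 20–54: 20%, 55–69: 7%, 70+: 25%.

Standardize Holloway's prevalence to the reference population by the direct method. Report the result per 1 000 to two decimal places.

Standard weights: 0.20, 0.08, 0.20, 0.20, 0.07, 0.25.
Standardized rate: 0.2000×12.2 + 0.0800×27.5 + 0.2000×33.6 + 0.2000×101.2 + 0.0700×208.6 + 0.2500×300.1 = 121.2270 per 1 000.

121.23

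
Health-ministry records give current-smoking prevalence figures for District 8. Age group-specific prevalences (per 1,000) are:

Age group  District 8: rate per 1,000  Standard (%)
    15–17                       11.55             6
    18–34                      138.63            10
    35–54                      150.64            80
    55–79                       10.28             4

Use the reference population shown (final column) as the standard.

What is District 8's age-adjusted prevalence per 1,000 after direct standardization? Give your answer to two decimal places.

Standard weights: 0.06, 0.10, 0.80, 0.04.
Standardized rate: 0.0600×11.55 + 0.1000×138.63 + 0.8000×150.64 + 0.0400×10.28 = 135.4792 per 1,000.

135.48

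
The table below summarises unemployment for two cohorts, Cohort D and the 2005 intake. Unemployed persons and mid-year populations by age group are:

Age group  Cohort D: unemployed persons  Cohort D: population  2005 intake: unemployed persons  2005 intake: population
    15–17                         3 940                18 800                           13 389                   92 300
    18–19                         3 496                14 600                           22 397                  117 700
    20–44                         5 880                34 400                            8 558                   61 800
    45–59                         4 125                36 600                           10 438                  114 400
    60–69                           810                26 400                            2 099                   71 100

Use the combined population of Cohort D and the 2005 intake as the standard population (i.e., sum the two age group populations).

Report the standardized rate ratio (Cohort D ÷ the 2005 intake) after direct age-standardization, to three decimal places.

Age-specific rates per 1 000 for Cohort D: 209.574, 239.452, 170.930, 112.705, 30.682.
For the 2005 intake: 145.060, 190.289, 138.479, 91.241, 29.522.
Combined standard total = 588 100; weights = 0.1889, 0.2250, 0.1636, 0.2568, 0.1658.
Cohort D: 0.1889×209.574 + 0.2250×239.452 + 0.1636×170.930 + 0.2568×112.705 + 0.1658×30.682 = 155.4440 per 1 000.
The 2005 intake: 0.1889×145.060 + 0.2250×190.289 + 0.1636×138.479 + 0.2568×91.241 + 0.1658×29.522 = 121.1849 per 1 000.
Ratio = 155.4440 ÷ 121.1849 = 1.28270.

1.283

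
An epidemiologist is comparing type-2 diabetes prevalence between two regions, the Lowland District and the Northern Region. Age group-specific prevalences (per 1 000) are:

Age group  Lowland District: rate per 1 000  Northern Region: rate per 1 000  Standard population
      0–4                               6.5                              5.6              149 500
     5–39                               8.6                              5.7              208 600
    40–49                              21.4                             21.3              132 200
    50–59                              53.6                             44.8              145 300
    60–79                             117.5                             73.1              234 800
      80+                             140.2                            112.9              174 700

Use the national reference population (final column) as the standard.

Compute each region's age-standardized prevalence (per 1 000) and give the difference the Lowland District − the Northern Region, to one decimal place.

16.5

Standard total = 1 045 100; weights = 0.1430, 0.1996, 0.1265, 0.1390, 0.2247, 0.1672.
The Lowland District: 0.1430×6.5 + 0.1996×8.6 + 0.1265×21.4 + 0.1390×53.6 + 0.2247×117.5 + 0.1672×140.2 = 62.6398 per 1 000.
The Northern Region: 0.1430×5.6 + 0.1996×5.7 + 0.1265×21.3 + 0.1390×44.8 + 0.2247×73.1 + 0.1672×112.9 = 46.1573 per 1 000.
Difference = 62.6398 − 46.1573 = 16.4824.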